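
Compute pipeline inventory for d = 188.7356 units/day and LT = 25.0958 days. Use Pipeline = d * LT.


Pipeline = 188.7356 * 25.0958 = 4736.4709

4736.4709 units


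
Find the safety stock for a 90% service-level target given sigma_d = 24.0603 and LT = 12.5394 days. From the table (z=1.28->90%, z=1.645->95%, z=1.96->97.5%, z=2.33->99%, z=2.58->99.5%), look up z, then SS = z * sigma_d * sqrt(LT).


From the table, SL = 90% corresponds to z = 1.28
sqrt(LT) = sqrt(12.5394) = 3.5411
SS = 1.28 * 24.0603 * 3.5411 = 109.0560

109.0560 units


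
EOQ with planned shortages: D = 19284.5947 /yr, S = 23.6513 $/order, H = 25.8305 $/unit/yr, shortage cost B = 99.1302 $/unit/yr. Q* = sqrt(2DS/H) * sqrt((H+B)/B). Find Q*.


sqrt(2DS/H) = 187.9236
sqrt((H+B)/B) = 1.1228
Q* = 187.9236 * 1.1228 = 210.9916

210.9916 units


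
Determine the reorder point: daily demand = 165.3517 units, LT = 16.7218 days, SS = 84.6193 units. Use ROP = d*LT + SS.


d*LT = 165.3517 * 16.7218 = 2764.9781
ROP = 2764.9781 + 84.6193 = 2849.5974

2849.5974 units


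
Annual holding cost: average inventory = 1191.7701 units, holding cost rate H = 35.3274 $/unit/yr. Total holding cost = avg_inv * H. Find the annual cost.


Cost = 1191.7701 * 35.3274 = 42102.1390

42102.1390 $/yr


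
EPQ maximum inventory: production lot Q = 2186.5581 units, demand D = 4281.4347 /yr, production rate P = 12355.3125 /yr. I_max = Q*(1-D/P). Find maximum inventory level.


D/P = 0.3465
1 - D/P = 0.6535
I_max = 2186.5581 * 0.6535 = 1428.8593

1428.8593 units


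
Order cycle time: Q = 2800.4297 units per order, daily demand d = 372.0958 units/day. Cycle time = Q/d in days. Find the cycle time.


Cycle = 2800.4297 / 372.0958 = 7.5261

7.5261 days


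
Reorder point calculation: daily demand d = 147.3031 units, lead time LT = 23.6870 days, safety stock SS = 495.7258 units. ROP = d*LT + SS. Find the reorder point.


d*LT = 147.3031 * 23.6870 = 3489.1685
ROP = 3489.1685 + 495.7258 = 3984.8943

3984.8943 units


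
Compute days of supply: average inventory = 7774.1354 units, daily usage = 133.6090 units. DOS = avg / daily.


DOS = 7774.1354 / 133.6090 = 58.1857

58.1857 days


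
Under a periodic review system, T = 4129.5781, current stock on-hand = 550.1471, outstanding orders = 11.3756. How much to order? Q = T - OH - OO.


Inventory position = OH + OO = 550.1471 + 11.3756 = 561.5227
Q = 4129.5781 - 561.5227 = 3568.0554

3568.0554 units


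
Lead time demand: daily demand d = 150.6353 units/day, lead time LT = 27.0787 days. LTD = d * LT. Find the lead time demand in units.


LTD = 150.6353 * 27.0787 = 4079.0081

4079.0081 units


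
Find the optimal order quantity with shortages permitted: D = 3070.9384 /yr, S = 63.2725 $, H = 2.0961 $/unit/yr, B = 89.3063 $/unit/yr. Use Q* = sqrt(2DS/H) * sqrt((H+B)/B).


sqrt(2DS/H) = 430.5782
sqrt((H+B)/B) = 1.0117
Q* = 430.5782 * 1.0117 = 435.6019

435.6019 units


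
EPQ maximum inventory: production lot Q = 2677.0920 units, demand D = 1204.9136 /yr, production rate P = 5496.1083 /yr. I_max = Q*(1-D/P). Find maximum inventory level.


D/P = 0.2192
1 - D/P = 0.7808
I_max = 2677.0920 * 0.7808 = 2090.1923

2090.1923 units


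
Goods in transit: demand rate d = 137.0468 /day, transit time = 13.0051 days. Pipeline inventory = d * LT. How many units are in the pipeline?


Pipeline = 137.0468 * 13.0051 = 1782.3073

1782.3073 units


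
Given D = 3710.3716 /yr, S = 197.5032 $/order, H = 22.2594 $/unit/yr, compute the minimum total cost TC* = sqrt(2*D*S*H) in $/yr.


2*D*S*H = 32623833.5894
TC* = sqrt(32623833.5894) = 5711.7277

5711.7277 $/yr


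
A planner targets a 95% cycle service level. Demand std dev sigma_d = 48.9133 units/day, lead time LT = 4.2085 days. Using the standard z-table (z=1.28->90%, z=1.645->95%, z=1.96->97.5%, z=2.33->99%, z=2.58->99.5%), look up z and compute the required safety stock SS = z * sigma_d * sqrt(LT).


From the table, SL = 95% corresponds to z = 1.645
sqrt(LT) = sqrt(4.2085) = 2.0515
SS = 1.645 * 48.9133 * 2.0515 = 165.0656

165.0656 units


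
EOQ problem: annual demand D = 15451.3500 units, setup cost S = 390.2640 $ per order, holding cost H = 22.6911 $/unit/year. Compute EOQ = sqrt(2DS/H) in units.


2*D*S = 2 * 15451.3500 * 390.2640 = 12060211.3128
2*D*S/H = 531495.2256
EOQ = sqrt(531495.2256) = 729.0372

729.0372 units


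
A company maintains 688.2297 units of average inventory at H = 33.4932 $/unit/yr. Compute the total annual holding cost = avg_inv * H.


Cost = 688.2297 * 33.4932 = 23051.0150

23051.0150 $/yr


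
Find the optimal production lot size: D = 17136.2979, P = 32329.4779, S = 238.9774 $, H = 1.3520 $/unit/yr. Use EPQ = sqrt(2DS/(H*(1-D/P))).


1 - D/P = 1 - 0.5301 = 0.4699
H*(1-D/P) = 0.6354
2DS = 8190375.8355
EPQ = sqrt(12890719.1708) = 3590.3648

3590.3648 units


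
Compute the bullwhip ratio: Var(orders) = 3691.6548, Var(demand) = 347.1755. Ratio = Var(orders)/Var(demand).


BW = 3691.6548 / 347.1755 = 10.6334

10.6334


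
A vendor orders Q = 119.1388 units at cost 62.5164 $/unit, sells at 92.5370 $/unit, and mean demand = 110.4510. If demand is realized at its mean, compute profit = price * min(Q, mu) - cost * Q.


Sales at mu = min(119.1388, 110.4510) = 110.4510
Revenue = 92.5370 * 110.4510 = 10220.8042
Total cost = 62.5164 * 119.1388 = 7448.1289
Profit = 10220.8042 - 7448.1289 = 2772.6753

2772.6753 $


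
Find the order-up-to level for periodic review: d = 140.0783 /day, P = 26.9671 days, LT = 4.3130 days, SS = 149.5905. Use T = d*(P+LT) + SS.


P + LT = 31.2801
d*(P+LT) = 140.0783 * 31.2801 = 4381.6632
T = 4381.6632 + 149.5905 = 4531.2537

4531.2537 units


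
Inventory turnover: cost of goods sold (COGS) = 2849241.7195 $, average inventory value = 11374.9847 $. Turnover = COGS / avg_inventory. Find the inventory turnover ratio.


Turnover = 2849241.7195 / 11374.9847 = 250.4831

250.4831


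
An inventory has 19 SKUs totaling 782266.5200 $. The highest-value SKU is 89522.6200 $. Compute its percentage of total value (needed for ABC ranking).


Top item = 89522.6200
Total = 782266.5200
Percentage = 89522.6200 / 782266.5200 * 100 = 11.4440

11.4440%


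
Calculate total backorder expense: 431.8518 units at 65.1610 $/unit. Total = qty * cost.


Total = 431.8518 * 65.1610 = 28139.8951

28139.8951 $


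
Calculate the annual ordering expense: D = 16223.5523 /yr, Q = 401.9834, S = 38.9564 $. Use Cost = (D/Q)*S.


Number of orders = D/Q = 40.3588
Cost = 40.3588 * 38.9564 = 1572.2321

1572.2321 $/yr


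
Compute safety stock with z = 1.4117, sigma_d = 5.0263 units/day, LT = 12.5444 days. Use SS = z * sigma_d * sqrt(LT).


sqrt(LT) = sqrt(12.5444) = 3.5418
SS = 1.4117 * 5.0263 * 3.5418 = 25.1313

25.1313 units


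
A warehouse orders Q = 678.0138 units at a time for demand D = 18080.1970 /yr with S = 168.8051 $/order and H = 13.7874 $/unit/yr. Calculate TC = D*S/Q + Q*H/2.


Ordering cost = D*S/Q = 4501.4268
Holding cost = Q*H/2 = 4674.0237
TC = 4501.4268 + 4674.0237 = 9175.4505

9175.4505 $/yr


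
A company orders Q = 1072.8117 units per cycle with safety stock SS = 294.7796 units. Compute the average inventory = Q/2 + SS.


Q/2 = 536.4058
Avg = 536.4058 + 294.7796 = 831.1854

831.1854 units


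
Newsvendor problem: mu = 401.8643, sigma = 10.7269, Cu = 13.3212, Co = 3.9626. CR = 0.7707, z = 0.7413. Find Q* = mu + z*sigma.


CR = Cu/(Cu+Co) = 13.3212/(13.3212+3.9626) = 0.7707
z = 0.7413
Q* = 401.8643 + 0.7413 * 10.7269 = 409.8162

409.8162 units


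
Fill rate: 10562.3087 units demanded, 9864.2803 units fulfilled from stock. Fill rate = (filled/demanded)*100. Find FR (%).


FR = 9864.2803 / 10562.3087 * 100 = 93.3913

93.3913%


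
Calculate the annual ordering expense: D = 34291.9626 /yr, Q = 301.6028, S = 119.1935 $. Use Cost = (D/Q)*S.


Number of orders = D/Q = 113.6991
Cost = 113.6991 * 119.1935 = 13552.1920

13552.1920 $/yr


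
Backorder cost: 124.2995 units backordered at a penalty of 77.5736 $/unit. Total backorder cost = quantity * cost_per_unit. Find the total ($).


Total = 124.2995 * 77.5736 = 9642.3597

9642.3597 $


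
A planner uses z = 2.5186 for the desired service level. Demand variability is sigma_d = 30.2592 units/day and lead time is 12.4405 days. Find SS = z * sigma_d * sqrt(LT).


sqrt(LT) = sqrt(12.4405) = 3.5271
SS = 2.5186 * 30.2592 * 3.5271 = 268.8039

268.8039 units


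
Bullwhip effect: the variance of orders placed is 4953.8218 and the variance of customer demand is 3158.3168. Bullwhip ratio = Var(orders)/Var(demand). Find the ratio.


BW = 4953.8218 / 3158.3168 = 1.5685

1.5685


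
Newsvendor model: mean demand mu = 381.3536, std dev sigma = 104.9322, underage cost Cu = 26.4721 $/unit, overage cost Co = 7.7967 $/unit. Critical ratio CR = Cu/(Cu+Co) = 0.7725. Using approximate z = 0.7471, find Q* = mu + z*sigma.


CR = Cu/(Cu+Co) = 26.4721/(26.4721+7.7967) = 0.7725
z = 0.7471
Q* = 381.3536 + 0.7471 * 104.9322 = 459.7484

459.7484 units


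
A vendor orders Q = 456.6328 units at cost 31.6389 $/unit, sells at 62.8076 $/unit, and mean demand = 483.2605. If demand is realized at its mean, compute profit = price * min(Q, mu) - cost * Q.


Sales at mu = min(456.6328, 483.2605) = 456.6328
Revenue = 62.8076 * 456.6328 = 28680.0102
Total cost = 31.6389 * 456.6328 = 14447.3595
Profit = 28680.0102 - 14447.3595 = 14232.6508

14232.6508 $


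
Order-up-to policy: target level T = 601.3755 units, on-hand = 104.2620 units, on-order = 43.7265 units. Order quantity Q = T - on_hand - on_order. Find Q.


Inventory position = OH + OO = 104.2620 + 43.7265 = 147.9885
Q = 601.3755 - 147.9885 = 453.3870

453.3870 units


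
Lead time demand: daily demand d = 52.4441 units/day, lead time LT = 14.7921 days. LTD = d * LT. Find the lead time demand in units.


LTD = 52.4441 * 14.7921 = 775.7584

775.7584 units


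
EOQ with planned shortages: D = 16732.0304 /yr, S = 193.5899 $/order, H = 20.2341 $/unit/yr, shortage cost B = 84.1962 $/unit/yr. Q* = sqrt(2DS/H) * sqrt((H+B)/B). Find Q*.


sqrt(2DS/H) = 565.8336
sqrt((H+B)/B) = 1.1137
Q* = 565.8336 * 1.1137 = 630.1671

630.1671 units


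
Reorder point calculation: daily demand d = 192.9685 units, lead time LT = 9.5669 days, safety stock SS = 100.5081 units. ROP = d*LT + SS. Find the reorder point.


d*LT = 192.9685 * 9.5669 = 1846.1103
ROP = 1846.1103 + 100.5081 = 1946.6184

1946.6184 units


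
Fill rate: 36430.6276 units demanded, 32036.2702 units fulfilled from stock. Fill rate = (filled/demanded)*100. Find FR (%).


FR = 32036.2702 / 36430.6276 * 100 = 87.9377

87.9377%


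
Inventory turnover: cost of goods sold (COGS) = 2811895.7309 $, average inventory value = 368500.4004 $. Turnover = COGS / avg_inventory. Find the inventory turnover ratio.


Turnover = 2811895.7309 / 368500.4004 = 7.6306

7.6306


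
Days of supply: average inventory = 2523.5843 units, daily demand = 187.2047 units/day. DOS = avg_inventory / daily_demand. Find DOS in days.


DOS = 2523.5843 / 187.2047 = 13.4803

13.4803 days


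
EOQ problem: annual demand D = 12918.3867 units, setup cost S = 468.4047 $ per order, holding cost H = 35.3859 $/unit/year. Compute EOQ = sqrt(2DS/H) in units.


2*D*S = 2 * 12918.3867 * 468.4047 = 12102066.0934
2*D*S/H = 342002.4952
EOQ = sqrt(342002.4952) = 584.8098

584.8098 units


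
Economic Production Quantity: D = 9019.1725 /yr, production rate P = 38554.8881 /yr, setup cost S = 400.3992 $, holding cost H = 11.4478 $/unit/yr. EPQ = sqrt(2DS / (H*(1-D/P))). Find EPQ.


1 - D/P = 1 - 0.2339 = 0.7661
H*(1-D/P) = 8.7698
2DS = 7222538.9073
EPQ = sqrt(823568.6494) = 907.5068

907.5068 units


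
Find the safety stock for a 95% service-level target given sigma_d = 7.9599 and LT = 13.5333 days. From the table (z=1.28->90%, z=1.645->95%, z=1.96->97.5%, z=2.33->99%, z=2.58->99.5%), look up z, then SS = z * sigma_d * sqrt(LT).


From the table, SL = 95% corresponds to z = 1.645
sqrt(LT) = sqrt(13.5333) = 3.6788
SS = 1.645 * 7.9599 * 3.6788 = 48.1699

48.1699 units


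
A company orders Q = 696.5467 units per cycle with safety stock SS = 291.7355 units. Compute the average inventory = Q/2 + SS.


Q/2 = 348.2733
Avg = 348.2733 + 291.7355 = 640.0088

640.0088 units


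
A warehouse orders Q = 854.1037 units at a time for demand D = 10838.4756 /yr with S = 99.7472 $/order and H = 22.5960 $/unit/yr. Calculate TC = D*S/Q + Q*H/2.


Ordering cost = D*S/Q = 1265.7802
Holding cost = Q*H/2 = 9649.6636
TC = 1265.7802 + 9649.6636 = 10915.4439

10915.4439 $/yr


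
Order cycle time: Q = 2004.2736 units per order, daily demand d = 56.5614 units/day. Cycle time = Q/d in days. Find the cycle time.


Cycle = 2004.2736 / 56.5614 = 35.4354

35.4354 days


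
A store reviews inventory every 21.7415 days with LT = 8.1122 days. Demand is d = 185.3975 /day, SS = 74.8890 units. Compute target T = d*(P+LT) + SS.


P + LT = 29.8537
d*(P+LT) = 185.3975 * 29.8537 = 5534.8013
T = 5534.8013 + 74.8890 = 5609.6903

5609.6903 units


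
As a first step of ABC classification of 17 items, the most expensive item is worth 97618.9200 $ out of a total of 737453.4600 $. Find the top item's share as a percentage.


Top item = 97618.9200
Total = 737453.4600
Percentage = 97618.9200 / 737453.4600 * 100 = 13.2373

13.2373%


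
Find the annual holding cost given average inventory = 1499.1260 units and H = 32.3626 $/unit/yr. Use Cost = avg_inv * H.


Cost = 1499.1260 * 32.3626 = 48515.6151

48515.6151 $/yr


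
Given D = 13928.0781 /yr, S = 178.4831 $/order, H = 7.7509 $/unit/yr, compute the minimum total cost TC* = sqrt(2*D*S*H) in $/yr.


2*D*S*H = 38536336.2909
TC* = sqrt(38536336.2909) = 6207.7642

6207.7642 $/yr


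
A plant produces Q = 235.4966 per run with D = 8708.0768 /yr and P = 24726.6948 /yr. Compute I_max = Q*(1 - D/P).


D/P = 0.3522
1 - D/P = 0.6478
I_max = 235.4966 * 0.6478 = 152.5610

152.5610 units


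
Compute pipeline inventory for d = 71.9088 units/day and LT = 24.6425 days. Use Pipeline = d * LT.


Pipeline = 71.9088 * 24.6425 = 1772.0126

1772.0126 units


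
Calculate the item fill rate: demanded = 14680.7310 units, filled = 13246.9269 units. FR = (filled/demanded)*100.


FR = 13246.9269 / 14680.7310 * 100 = 90.2334

90.2334%


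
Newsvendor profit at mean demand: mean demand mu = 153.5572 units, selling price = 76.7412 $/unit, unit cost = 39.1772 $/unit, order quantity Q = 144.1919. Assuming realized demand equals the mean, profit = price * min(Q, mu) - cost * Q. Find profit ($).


Sales at mu = min(144.1919, 153.5572) = 144.1919
Revenue = 76.7412 * 144.1919 = 11065.4594
Total cost = 39.1772 * 144.1919 = 5649.0349
Profit = 11065.4594 - 5649.0349 = 5416.4245

5416.4245 $


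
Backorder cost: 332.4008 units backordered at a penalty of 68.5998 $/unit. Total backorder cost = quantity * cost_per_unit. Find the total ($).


Total = 332.4008 * 68.5998 = 22802.6284

22802.6284 $


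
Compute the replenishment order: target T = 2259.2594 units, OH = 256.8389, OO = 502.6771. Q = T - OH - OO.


Inventory position = OH + OO = 256.8389 + 502.6771 = 759.5160
Q = 2259.2594 - 759.5160 = 1499.7434

1499.7434 units


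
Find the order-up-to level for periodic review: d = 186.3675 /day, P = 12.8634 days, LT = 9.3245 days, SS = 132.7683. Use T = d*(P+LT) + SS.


P + LT = 22.1879
d*(P+LT) = 186.3675 * 22.1879 = 4135.1035
T = 4135.1035 + 132.7683 = 4267.8718

4267.8718 units


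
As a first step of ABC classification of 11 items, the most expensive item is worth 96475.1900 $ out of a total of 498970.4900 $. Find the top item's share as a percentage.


Top item = 96475.1900
Total = 498970.4900
Percentage = 96475.1900 / 498970.4900 * 100 = 19.3348

19.3348%


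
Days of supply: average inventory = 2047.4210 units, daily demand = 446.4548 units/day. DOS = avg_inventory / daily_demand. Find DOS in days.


DOS = 2047.4210 / 446.4548 = 4.5860

4.5860 days


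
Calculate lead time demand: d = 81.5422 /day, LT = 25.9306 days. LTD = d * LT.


LTD = 81.5422 * 25.9306 = 2114.4382

2114.4382 units


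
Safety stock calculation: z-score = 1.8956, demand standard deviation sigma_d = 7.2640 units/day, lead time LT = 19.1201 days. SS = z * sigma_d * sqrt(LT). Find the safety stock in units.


sqrt(LT) = sqrt(19.1201) = 4.3727
SS = 1.8956 * 7.2640 * 4.3727 = 60.2099

60.2099 units


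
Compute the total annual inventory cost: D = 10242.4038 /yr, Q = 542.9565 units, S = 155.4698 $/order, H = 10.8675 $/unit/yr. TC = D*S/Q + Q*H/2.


Ordering cost = D*S/Q = 2932.8030
Holding cost = Q*H/2 = 2950.2899
TC = 2932.8030 + 2950.2899 = 5883.0929

5883.0929 $/yr


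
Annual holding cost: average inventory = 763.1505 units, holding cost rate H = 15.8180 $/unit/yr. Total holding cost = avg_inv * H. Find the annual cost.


Cost = 763.1505 * 15.8180 = 12071.5146

12071.5146 $/yr


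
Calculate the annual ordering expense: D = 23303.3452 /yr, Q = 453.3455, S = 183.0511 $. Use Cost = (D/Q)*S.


Number of orders = D/Q = 51.4031
Cost = 51.4031 * 183.0511 = 9409.3864

9409.3864 $/yr


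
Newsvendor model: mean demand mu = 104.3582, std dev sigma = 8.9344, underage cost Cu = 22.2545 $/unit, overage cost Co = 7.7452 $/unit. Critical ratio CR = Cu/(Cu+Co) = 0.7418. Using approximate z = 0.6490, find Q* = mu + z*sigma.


CR = Cu/(Cu+Co) = 22.2545/(22.2545+7.7452) = 0.7418
z = 0.6490
Q* = 104.3582 + 0.6490 * 8.9344 = 110.1566

110.1566 units


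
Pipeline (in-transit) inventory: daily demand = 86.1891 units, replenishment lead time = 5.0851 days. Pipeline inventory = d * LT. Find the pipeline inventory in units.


Pipeline = 86.1891 * 5.0851 = 438.2802

438.2802 units


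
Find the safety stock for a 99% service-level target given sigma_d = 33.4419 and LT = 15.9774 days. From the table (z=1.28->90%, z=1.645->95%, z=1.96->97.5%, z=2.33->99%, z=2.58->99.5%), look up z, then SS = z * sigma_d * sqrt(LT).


From the table, SL = 99% corresponds to z = 2.33
sqrt(LT) = sqrt(15.9774) = 3.9972
SS = 2.33 * 33.4419 * 3.9972 = 311.4583

311.4583 units


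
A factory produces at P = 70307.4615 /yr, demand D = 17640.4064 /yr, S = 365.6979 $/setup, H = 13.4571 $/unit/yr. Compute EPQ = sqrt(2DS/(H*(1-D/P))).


1 - D/P = 1 - 0.2509 = 0.7491
H*(1-D/P) = 10.0807
2DS = 12902119.1513
EPQ = sqrt(1279887.9524) = 1131.3213

1131.3213 units


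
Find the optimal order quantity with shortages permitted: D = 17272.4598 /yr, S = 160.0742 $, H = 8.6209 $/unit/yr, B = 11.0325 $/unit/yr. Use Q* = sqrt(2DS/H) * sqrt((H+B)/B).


sqrt(2DS/H) = 800.8966
sqrt((H+B)/B) = 1.3347
Q* = 800.8966 * 1.3347 = 1068.9523

1068.9523 units


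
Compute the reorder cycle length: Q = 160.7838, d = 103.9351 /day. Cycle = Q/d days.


Cycle = 160.7838 / 103.9351 = 1.5470

1.5470 days


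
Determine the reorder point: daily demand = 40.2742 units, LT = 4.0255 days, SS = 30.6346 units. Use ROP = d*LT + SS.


d*LT = 40.2742 * 4.0255 = 162.1238
ROP = 162.1238 + 30.6346 = 192.7584

192.7584 units


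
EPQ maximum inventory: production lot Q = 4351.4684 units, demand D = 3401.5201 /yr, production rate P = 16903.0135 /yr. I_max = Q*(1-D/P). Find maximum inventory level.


D/P = 0.2012
1 - D/P = 0.7988
I_max = 4351.4684 * 0.7988 = 3475.7898

3475.7898 units


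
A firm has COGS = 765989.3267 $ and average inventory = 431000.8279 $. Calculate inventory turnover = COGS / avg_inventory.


Turnover = 765989.3267 / 431000.8279 = 1.7772

1.7772


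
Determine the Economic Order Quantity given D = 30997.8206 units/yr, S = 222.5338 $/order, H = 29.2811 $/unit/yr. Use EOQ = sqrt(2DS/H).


2*D*S = 2 * 30997.8206 * 222.5338 = 13796125.6197
2*D*S/H = 471161.4529
EOQ = sqrt(471161.4529) = 686.4120

686.4120 units


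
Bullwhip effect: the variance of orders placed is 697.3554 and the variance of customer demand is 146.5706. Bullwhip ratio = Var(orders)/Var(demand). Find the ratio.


BW = 697.3554 / 146.5706 = 4.7578

4.7578


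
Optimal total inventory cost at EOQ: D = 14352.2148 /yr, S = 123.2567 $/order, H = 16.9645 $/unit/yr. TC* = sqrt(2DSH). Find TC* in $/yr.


2*D*S*H = 60020626.0829
TC* = sqrt(60020626.0829) = 7747.2980

7747.2980 $/yr


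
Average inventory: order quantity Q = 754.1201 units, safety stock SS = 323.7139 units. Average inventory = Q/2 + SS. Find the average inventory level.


Q/2 = 377.0600
Avg = 377.0600 + 323.7139 = 700.7740

700.7740 units


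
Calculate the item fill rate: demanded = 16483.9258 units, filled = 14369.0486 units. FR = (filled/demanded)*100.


FR = 14369.0486 / 16483.9258 * 100 = 87.1701

87.1701%


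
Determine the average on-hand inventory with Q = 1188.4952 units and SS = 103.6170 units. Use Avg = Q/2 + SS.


Q/2 = 594.2476
Avg = 594.2476 + 103.6170 = 697.8646

697.8646 units


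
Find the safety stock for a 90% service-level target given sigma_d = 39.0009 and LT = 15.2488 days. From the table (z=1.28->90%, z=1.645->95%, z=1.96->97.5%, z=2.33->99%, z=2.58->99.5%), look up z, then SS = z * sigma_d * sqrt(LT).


From the table, SL = 90% corresponds to z = 1.28
sqrt(LT) = sqrt(15.2488) = 3.9050
SS = 1.28 * 39.0009 * 3.9050 = 194.9407

194.9407 units


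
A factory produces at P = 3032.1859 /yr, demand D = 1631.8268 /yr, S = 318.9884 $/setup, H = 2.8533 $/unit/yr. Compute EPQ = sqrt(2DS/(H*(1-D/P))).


1 - D/P = 1 - 0.5382 = 0.4618
H*(1-D/P) = 1.3177
2DS = 1041067.6400
EPQ = sqrt(790037.8835) = 888.8408

888.8408 units


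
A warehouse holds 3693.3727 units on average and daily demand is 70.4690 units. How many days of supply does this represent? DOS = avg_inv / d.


DOS = 3693.3727 / 70.4690 = 52.4113

52.4113 days


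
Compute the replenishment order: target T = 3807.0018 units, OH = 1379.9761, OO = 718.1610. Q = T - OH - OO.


Inventory position = OH + OO = 1379.9761 + 718.1610 = 2098.1371
Q = 3807.0018 - 2098.1371 = 1708.8647

1708.8647 units


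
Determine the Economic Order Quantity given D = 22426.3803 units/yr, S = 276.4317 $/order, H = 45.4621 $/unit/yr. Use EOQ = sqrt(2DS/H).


2*D*S = 2 * 22426.3803 * 276.4317 = 12398724.8624
2*D*S/H = 272726.6198
EOQ = sqrt(272726.6198) = 522.2323

522.2323 units


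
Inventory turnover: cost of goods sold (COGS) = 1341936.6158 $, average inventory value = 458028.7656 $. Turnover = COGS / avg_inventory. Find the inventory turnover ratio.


Turnover = 1341936.6158 / 458028.7656 = 2.9298

2.9298


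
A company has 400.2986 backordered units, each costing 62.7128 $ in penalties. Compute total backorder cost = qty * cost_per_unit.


Total = 400.2986 * 62.7128 = 25103.8460

25103.8460 $


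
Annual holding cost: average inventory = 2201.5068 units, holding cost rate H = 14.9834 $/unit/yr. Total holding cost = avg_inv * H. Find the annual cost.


Cost = 2201.5068 * 14.9834 = 32986.0570

32986.0570 $/yr


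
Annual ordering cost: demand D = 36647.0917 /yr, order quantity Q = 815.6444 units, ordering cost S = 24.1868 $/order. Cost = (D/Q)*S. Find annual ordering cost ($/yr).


Number of orders = D/Q = 44.9302
Cost = 44.9302 * 24.1868 = 1086.7185

1086.7185 $/yr


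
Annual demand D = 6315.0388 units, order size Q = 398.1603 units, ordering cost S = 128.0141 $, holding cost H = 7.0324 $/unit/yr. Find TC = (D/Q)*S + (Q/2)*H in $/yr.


Ordering cost = D*S/Q = 2030.3732
Holding cost = Q*H/2 = 1400.0112
TC = 2030.3732 + 1400.0112 = 3430.3845

3430.3845 $/yr


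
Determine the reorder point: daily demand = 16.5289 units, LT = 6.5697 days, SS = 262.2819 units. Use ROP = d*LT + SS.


d*LT = 16.5289 * 6.5697 = 108.5899
ROP = 108.5899 + 262.2819 = 370.8718

370.8718 units


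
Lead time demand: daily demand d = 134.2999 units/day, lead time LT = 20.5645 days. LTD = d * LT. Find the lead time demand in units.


LTD = 134.2999 * 20.5645 = 2761.8103

2761.8103 units


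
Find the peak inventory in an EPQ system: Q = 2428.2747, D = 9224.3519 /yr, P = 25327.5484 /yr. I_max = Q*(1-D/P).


D/P = 0.3642
1 - D/P = 0.6358
I_max = 2428.2747 * 0.6358 = 1543.8914

1543.8914 units


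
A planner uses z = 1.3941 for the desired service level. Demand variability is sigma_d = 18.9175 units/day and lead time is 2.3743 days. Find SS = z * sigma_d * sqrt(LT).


sqrt(LT) = sqrt(2.3743) = 1.5409
SS = 1.3941 * 18.9175 * 1.5409 = 40.6374

40.6374 units


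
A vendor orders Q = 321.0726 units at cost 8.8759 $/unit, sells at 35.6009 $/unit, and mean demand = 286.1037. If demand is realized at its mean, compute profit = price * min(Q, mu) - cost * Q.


Sales at mu = min(321.0726, 286.1037) = 286.1037
Revenue = 35.6009 * 286.1037 = 10185.5492
Total cost = 8.8759 * 321.0726 = 2849.8083
Profit = 10185.5492 - 2849.8083 = 7335.7409

7335.7409 $


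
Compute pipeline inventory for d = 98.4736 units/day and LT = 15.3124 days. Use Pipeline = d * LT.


Pipeline = 98.4736 * 15.3124 = 1507.8672

1507.8672 units


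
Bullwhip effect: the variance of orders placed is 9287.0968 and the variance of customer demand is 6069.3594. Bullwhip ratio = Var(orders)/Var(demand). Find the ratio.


BW = 9287.0968 / 6069.3594 = 1.5302

1.5302


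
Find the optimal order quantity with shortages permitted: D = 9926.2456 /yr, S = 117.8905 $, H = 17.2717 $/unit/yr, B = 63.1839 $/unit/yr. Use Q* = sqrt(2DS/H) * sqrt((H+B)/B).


sqrt(2DS/H) = 368.1115
sqrt((H+B)/B) = 1.1284
Q* = 368.1115 * 1.1284 = 415.3883

415.3883 units


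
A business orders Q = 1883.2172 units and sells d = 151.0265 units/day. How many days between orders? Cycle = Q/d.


Cycle = 1883.2172 / 151.0265 = 12.4694

12.4694 days


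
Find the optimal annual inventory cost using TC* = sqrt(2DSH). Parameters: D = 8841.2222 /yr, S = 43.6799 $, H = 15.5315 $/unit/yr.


2*D*S*H = 11996024.3220
TC* = sqrt(11996024.3220) = 3463.5277

3463.5277 $/yr


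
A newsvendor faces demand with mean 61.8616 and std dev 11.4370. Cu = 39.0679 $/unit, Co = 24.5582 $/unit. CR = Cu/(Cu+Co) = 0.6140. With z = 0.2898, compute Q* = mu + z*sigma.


CR = Cu/(Cu+Co) = 39.0679/(39.0679+24.5582) = 0.6140
z = 0.2898
Q* = 61.8616 + 0.2898 * 11.4370 = 65.1760

65.1760 units


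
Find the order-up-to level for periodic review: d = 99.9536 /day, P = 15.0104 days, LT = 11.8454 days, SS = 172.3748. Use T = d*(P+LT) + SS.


P + LT = 26.8558
d*(P+LT) = 99.9536 * 26.8558 = 2684.3339
T = 2684.3339 + 172.3748 = 2856.7087

2856.7087 units


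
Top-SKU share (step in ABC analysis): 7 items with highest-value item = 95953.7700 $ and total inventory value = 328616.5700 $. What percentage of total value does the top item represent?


Top item = 95953.7700
Total = 328616.5700
Percentage = 95953.7700 / 328616.5700 * 100 = 29.1993

29.1993%


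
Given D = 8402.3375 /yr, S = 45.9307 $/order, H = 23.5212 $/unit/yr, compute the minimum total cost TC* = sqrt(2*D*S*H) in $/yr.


2*D*S*H = 18154849.6518
TC* = sqrt(18154849.6518) = 4260.8508

4260.8508 $/yr


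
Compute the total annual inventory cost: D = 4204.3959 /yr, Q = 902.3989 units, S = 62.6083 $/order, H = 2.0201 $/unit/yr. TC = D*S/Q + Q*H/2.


Ordering cost = D*S/Q = 291.7004
Holding cost = Q*H/2 = 911.4680
TC = 291.7004 + 911.4680 = 1203.1684

1203.1684 $/yr


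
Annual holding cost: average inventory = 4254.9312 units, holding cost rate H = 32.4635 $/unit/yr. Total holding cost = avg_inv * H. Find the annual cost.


Cost = 4254.9312 * 32.4635 = 138129.9590

138129.9590 $/yr


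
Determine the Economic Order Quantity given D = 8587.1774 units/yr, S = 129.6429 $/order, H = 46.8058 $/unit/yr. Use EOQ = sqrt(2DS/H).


2*D*S = 2 * 8587.1774 * 129.6429 = 2226533.1619
2*D*S/H = 47569.5995
EOQ = sqrt(47569.5995) = 218.1046

218.1046 units


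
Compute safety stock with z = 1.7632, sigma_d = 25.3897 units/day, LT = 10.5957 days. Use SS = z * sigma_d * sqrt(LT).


sqrt(LT) = sqrt(10.5957) = 3.2551
SS = 1.7632 * 25.3897 * 3.2551 = 145.7216

145.7216 units


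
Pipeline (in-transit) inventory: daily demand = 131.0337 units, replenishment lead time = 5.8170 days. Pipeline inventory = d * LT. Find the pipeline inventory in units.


Pipeline = 131.0337 * 5.8170 = 762.2230

762.2230 units


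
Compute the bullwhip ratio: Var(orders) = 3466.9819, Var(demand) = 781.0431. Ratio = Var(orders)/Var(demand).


BW = 3466.9819 / 781.0431 = 4.4389

4.4389


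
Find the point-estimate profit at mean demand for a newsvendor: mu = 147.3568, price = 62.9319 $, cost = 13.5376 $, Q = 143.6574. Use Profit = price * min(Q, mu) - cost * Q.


Sales at mu = min(143.6574, 147.3568) = 143.6574
Revenue = 62.9319 * 143.6574 = 9040.6331
Total cost = 13.5376 * 143.6574 = 1944.7764
Profit = 9040.6331 - 1944.7764 = 7095.8567

7095.8567 $


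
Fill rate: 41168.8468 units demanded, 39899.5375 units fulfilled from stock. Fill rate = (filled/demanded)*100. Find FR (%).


FR = 39899.5375 / 41168.8468 * 100 = 96.9168

96.9168%


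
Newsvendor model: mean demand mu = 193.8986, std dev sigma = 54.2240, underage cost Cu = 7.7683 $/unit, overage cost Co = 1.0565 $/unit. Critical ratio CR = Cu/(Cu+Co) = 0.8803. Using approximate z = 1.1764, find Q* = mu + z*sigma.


CR = Cu/(Cu+Co) = 7.7683/(7.7683+1.0565) = 0.8803
z = 1.1764
Q* = 193.8986 + 1.1764 * 54.2240 = 257.6877

257.6877 units


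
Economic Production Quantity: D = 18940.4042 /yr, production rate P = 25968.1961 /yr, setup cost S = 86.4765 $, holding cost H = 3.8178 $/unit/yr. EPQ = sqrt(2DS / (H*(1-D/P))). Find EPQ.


1 - D/P = 1 - 0.7294 = 0.2706
H*(1-D/P) = 1.0332
2DS = 3275799.7276
EPQ = sqrt(3170494.8919) = 1780.5884

1780.5884 units


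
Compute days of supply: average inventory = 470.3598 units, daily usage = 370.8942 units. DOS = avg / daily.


DOS = 470.3598 / 370.8942 = 1.2682

1.2682 days


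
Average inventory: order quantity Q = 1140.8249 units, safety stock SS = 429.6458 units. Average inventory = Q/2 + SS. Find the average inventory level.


Q/2 = 570.4125
Avg = 570.4125 + 429.6458 = 1000.0583

1000.0583 units


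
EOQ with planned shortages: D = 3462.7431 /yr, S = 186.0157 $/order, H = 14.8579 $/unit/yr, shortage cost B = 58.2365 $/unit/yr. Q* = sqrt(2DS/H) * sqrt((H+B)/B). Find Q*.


sqrt(2DS/H) = 294.4565
sqrt((H+B)/B) = 1.1203
Q* = 294.4565 * 1.1203 = 329.8873

329.8873 units


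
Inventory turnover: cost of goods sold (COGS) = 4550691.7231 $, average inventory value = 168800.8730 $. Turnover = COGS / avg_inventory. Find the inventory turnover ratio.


Turnover = 4550691.7231 / 168800.8730 = 26.9589

26.9589


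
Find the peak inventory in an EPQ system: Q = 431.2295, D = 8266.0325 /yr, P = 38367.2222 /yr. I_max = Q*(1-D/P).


D/P = 0.2154
1 - D/P = 0.7846
I_max = 431.2295 * 0.7846 = 338.3232

338.3232 units


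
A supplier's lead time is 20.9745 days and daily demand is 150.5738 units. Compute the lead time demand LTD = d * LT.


LTD = 150.5738 * 20.9745 = 3158.2102

3158.2102 units


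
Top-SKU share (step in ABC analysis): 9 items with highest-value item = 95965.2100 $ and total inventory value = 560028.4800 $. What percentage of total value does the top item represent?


Top item = 95965.2100
Total = 560028.4800
Percentage = 95965.2100 / 560028.4800 * 100 = 17.1358

17.1358%


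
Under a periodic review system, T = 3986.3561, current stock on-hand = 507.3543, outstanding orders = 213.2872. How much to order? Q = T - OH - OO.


Inventory position = OH + OO = 507.3543 + 213.2872 = 720.6415
Q = 3986.3561 - 720.6415 = 3265.7146

3265.7146 units


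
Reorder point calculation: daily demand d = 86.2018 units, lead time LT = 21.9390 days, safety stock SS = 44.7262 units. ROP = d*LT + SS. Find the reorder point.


d*LT = 86.2018 * 21.9390 = 1891.1813
ROP = 1891.1813 + 44.7262 = 1935.9075

1935.9075 units


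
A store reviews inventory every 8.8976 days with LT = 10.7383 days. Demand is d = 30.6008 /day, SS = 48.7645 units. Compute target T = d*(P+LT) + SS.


P + LT = 19.6359
d*(P+LT) = 30.6008 * 19.6359 = 600.8742
T = 600.8742 + 48.7645 = 649.6387

649.6387 units


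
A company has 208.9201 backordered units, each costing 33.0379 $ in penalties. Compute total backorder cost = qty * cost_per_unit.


Total = 208.9201 * 33.0379 = 6902.2814

6902.2814 $


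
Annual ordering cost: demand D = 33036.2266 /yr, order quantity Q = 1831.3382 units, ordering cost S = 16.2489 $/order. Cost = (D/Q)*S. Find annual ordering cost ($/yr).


Number of orders = D/Q = 18.0394
Cost = 18.0394 * 16.2489 = 293.1203

293.1203 $/yr


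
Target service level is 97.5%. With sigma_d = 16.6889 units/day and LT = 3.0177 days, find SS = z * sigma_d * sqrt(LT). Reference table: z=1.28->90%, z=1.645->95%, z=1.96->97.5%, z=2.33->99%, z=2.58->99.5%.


From the table, SL = 97.5% corresponds to z = 1.96
sqrt(LT) = sqrt(3.0177) = 1.7372
SS = 1.96 * 16.6889 * 1.7372 = 56.8227

56.8227 units


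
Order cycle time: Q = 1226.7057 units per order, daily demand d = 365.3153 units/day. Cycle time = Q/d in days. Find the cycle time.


Cycle = 1226.7057 / 365.3153 = 3.3579

3.3579 days


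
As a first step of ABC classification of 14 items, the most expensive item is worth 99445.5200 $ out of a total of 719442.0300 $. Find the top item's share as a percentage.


Top item = 99445.5200
Total = 719442.0300
Percentage = 99445.5200 / 719442.0300 * 100 = 13.8226

13.8226%


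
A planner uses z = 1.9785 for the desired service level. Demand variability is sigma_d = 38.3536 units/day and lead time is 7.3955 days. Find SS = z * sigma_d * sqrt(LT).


sqrt(LT) = sqrt(7.3955) = 2.7195
SS = 1.9785 * 38.3536 * 2.7195 = 206.3602

206.3602 units


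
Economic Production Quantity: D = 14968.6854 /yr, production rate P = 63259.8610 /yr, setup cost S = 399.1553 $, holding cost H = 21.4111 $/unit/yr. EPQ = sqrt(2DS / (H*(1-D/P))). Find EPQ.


1 - D/P = 1 - 0.2366 = 0.7634
H*(1-D/P) = 16.3448
2DS = 11949660.2229
EPQ = sqrt(731100.4180) = 855.0441

855.0441 units


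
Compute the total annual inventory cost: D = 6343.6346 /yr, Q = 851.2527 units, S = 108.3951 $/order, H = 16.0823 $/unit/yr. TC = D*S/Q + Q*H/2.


Ordering cost = D*S/Q = 807.7730
Holding cost = Q*H/2 = 6845.0506
TC = 807.7730 + 6845.0506 = 7652.8236

7652.8236 $/yr


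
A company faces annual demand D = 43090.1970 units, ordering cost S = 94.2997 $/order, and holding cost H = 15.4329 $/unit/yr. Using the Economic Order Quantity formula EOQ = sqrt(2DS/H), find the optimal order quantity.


2*D*S = 2 * 43090.1970 * 94.2997 = 8126785.3001
2*D*S/H = 526588.3470
EOQ = sqrt(526588.3470) = 725.6641

725.6641 units


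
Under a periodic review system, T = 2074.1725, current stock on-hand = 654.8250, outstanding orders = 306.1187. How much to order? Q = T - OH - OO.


Inventory position = OH + OO = 654.8250 + 306.1187 = 960.9437
Q = 2074.1725 - 960.9437 = 1113.2288

1113.2288 units


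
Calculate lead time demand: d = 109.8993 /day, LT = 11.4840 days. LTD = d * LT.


LTD = 109.8993 * 11.4840 = 1262.0836

1262.0836 units


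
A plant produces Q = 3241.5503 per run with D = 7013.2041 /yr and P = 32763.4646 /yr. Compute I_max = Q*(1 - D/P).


D/P = 0.2141
1 - D/P = 0.7859
I_max = 3241.5503 * 0.7859 = 2547.6782

2547.6782 units


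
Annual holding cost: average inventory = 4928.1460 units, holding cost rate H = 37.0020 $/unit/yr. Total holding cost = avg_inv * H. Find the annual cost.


Cost = 4928.1460 * 37.0020 = 182351.2583

182351.2583 $/yr


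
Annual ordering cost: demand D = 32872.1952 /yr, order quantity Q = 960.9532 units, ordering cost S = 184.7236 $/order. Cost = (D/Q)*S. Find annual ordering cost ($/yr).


Number of orders = D/Q = 34.2079
Cost = 34.2079 * 184.7236 = 6319.0072

6319.0072 $/yr


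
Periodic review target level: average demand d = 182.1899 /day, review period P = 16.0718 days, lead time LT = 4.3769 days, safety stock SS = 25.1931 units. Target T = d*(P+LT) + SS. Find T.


P + LT = 20.4487
d*(P+LT) = 182.1899 * 20.4487 = 3725.5466
T = 3725.5466 + 25.1931 = 3750.7397

3750.7397 units


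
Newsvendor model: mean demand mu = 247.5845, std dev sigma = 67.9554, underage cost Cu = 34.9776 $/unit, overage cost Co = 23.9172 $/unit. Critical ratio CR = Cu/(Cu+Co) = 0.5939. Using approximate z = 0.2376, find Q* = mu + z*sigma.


CR = Cu/(Cu+Co) = 34.9776/(34.9776+23.9172) = 0.5939
z = 0.2376
Q* = 247.5845 + 0.2376 * 67.9554 = 263.7307

263.7307 units


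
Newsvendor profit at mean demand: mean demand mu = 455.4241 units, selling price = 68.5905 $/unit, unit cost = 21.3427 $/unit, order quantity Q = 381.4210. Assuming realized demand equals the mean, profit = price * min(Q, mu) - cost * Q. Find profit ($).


Sales at mu = min(381.4210, 455.4241) = 381.4210
Revenue = 68.5905 * 381.4210 = 26161.8571
Total cost = 21.3427 * 381.4210 = 8140.5540
Profit = 26161.8571 - 8140.5540 = 18021.3031

18021.3031 $


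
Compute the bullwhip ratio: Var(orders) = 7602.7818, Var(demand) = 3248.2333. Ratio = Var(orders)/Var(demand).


BW = 7602.7818 / 3248.2333 = 2.3406

2.3406


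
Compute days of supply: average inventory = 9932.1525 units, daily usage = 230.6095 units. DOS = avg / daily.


DOS = 9932.1525 / 230.6095 = 43.0691

43.0691 days


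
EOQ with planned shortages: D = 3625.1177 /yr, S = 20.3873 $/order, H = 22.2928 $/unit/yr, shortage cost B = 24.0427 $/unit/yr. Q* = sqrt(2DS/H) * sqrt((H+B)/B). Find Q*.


sqrt(2DS/H) = 81.4280
sqrt((H+B)/B) = 1.3882
Q* = 81.4280 * 1.3882 = 113.0418

113.0418 units


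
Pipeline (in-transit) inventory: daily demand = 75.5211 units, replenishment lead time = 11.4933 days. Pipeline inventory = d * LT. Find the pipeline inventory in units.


Pipeline = 75.5211 * 11.4933 = 867.9867

867.9867 units


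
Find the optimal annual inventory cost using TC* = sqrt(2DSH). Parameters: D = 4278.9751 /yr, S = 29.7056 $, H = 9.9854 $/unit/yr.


2*D*S*H = 2538478.8565
TC* = sqrt(2538478.8565) = 1593.2604

1593.2604 $/yr


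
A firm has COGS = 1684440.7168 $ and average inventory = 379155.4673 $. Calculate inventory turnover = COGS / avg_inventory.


Turnover = 1684440.7168 / 379155.4673 = 4.4426

4.4426


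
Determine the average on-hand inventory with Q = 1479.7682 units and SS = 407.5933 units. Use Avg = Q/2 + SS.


Q/2 = 739.8841
Avg = 739.8841 + 407.5933 = 1147.4774

1147.4774 units


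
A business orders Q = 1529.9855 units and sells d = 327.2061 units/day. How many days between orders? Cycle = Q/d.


Cycle = 1529.9855 / 327.2061 = 4.6759

4.6759 days


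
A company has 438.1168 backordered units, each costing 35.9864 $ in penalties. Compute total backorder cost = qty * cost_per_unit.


Total = 438.1168 * 35.9864 = 15766.2464

15766.2464 $


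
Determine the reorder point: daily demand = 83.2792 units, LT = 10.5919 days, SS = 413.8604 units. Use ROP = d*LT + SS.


d*LT = 83.2792 * 10.5919 = 882.0850
ROP = 882.0850 + 413.8604 = 1295.9454

1295.9454 units


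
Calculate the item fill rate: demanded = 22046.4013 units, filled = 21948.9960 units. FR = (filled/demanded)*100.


FR = 21948.9960 / 22046.4013 * 100 = 99.5582

99.5582%


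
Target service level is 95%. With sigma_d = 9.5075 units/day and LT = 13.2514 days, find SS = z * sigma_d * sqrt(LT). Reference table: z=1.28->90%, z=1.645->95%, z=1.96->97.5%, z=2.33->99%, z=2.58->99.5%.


From the table, SL = 95% corresponds to z = 1.645
sqrt(LT) = sqrt(13.2514) = 3.6402
SS = 1.645 * 9.5075 * 3.6402 = 56.9329

56.9329 units


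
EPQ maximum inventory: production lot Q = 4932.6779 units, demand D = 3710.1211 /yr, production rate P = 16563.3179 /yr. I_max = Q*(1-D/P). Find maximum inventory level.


D/P = 0.2240
1 - D/P = 0.7760
I_max = 4932.6779 * 0.7760 = 3827.7765

3827.7765 units


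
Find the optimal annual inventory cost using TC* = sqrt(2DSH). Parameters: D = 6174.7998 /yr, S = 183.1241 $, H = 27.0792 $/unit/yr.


2*D*S*H = 61239862.9645
TC* = sqrt(61239862.9645) = 7825.5903

7825.5903 $/yr
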